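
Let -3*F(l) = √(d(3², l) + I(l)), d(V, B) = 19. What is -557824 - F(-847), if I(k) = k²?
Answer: -557824 + 2*√179357/3 ≈ -5.5754e+5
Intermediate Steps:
F(l) = -√(19 + l²)/3
-557824 - F(-847) = -557824 - (-1)*√(19 + (-847)²)/3 = -557824 - (-1)*√(19 + 717409)/3 = -557824 - (-1)*√717428/3 = -557824 - (-1)*2*√179357/3 = -557824 - (-2)*√179357/3 = -557824 + 2*√179357/3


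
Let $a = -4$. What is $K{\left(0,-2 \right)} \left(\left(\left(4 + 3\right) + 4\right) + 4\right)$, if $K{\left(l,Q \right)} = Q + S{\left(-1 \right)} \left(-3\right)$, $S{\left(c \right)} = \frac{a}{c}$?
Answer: $-210$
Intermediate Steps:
$S{\left(c \right)} = - \frac{4}{c}$
$K{\left(l,Q \right)} = -12 + Q$ ($K{\left(l,Q \right)} = Q + - \frac{4}{-1} \left(-3\right) = Q + \left(-4\right) \left(-1\right) \left(-3\right) = Q + 4 \left(-3\right) = Q - 12 = -12 + Q$)
$K{\left(0,-2 \right)} \left(\left(\left(4 + 3\right) + 4\right) + 4\right) = \left(-12 - 2\right) \left(\left(\left(4 + 3\right) + 4\right) + 4\right) = - 14 \left(\left(7 + 4\right) + 4\right) = - 14 \left(11 + 4\right) = \left(-14\right) 15 = -210$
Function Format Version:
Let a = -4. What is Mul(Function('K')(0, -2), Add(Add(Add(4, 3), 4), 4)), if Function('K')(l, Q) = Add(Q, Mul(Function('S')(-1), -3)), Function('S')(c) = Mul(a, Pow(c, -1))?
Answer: -210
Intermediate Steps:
Function('S')(c) = Mul(-4, Pow(c, -1))
Function('K')(l, Q) = Add(-12, Q) (Function('K')(l, Q) = Add(Q, Mul(Mul(-4, Pow(-1, -1)), -3)) = Add(Q, Mul(Mul(-4, -1), -3)) = Add(Q, Mul(4, -3)) = Add(Q, -12) = Add(-12, Q))
Mul(Function('K')(0, -2), Add(Add(Add(4, 3), 4), 4)) = Mul(Add(-12, -2), Add(Add(Add(4, 3), 4), 4)) = Mul(-14, Add(Add(7, 4), 4)) = Mul(-14, Add(11, 4)) = Mul(-14, 15) = -210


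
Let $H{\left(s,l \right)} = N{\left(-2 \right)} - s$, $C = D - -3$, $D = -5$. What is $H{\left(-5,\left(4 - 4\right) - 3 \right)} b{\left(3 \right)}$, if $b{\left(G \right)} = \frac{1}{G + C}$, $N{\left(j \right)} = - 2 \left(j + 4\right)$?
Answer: $1$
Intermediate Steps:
$C = -2$ ($C = -5 - -3 = -5 + 3 = -2$)
$N{\left(j \right)} = -8 - 2 j$ ($N{\left(j \right)} = - 2 \left(4 + j\right) = -8 - 2 j$)
$H{\left(s,l \right)} = -4 - s$ ($H{\left(s,l \right)} = \left(-8 - -4\right) - s = \left(-8 + 4\right) - s = -4 - s$)
$b{\left(G \right)} = \frac{1}{-2 + G}$ ($b{\left(G \right)} = \frac{1}{G - 2} = \frac{1}{-2 + G}$)
$H{\left(-5,\left(4 - 4\right) - 3 \right)} b{\left(3 \right)} = \frac{-4 - -5}{-2 + 3} = \frac{-4 + 5}{1} = 1 \cdot 1 = 1$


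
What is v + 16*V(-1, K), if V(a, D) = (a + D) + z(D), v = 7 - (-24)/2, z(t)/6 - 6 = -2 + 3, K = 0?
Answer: 675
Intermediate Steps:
z(t) = 42 (z(t) = 36 + 6*(-2 + 3) = 36 + 6*1 = 36 + 6 = 42)
v = 19 (v = 7 - (-24)/2 = 7 - 4*(-3) = 7 + 12 = 19)
V(a, D) = 42 + D + a (V(a, D) = (a + D) + 42 = (D + a) + 42 = 42 + D + a)
v + 16*V(-1, K) = 19 + 16*(42 + 0 - 1) = 19 + 16*41 = 19 + 656 = 675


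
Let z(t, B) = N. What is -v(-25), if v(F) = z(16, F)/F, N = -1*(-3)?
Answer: 3/25 ≈ 0.12000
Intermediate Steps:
N = 3
z(t, B) = 3
v(F) = 3/F
-v(-25) = -3/(-25) = -3*(-1)/25 = -1*(-3/25) = 3/25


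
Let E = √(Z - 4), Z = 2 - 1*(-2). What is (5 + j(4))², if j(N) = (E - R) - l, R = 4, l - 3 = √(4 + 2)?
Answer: (2 + √6)² ≈ 19.798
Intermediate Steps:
Z = 4 (Z = 2 + 2 = 4)
l = 3 + √6 (l = 3 + √(4 + 2) = 3 + √6 ≈ 5.4495)
E = 0 (E = √(4 - 4) = √0 = 0)
j(N) = -7 - √6 (j(N) = (0 - 1*4) - (3 + √6) = (0 - 4) + (-3 - √6) = -4 + (-3 - √6) = -7 - √6)
(5 + j(4))² = (5 + (-7 - √6))² = (-2 - √6)²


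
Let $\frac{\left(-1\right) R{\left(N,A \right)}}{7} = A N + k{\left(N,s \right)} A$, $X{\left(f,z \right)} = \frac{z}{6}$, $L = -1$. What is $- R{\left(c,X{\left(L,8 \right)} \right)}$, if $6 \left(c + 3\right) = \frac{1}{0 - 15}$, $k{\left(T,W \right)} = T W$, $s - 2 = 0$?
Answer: $- \frac{3794}{45} \approx -84.311$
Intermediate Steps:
$s = 2$ ($s = 2 + 0 = 2$)
$X{\left(f,z \right)} = \frac{z}{6}$ ($X{\left(f,z \right)} = z \frac{1}{6} = \frac{z}{6}$)
$c = - \frac{271}{90}$ ($c = -3 + \frac{1}{6 \left(0 - 15\right)} = -3 + \frac{1}{6 \left(-15\right)} = -3 + \frac{1}{6} \left(- \frac{1}{15}\right) = -3 - \frac{1}{90} = - \frac{271}{90} \approx -3.0111$)
$R{\left(N,A \right)} = - 21 A N$ ($R{\left(N,A \right)} = - 7 \left(A N + N 2 A\right) = - 7 \left(A N + 2 N A\right) = - 7 \left(A N + 2 A N\right) = - 7 \cdot 3 A N = - 21 A N$)
$- R{\left(c,X{\left(L,8 \right)} \right)} = - \frac{\left(-21\right) \frac{1}{6} \cdot 8 \left(-271\right)}{90} = - \frac{\left(-21\right) 4 \left(-271\right)}{3 \cdot 90} = \left(-1\right) \frac{3794}{45} = - \frac{3794}{45}$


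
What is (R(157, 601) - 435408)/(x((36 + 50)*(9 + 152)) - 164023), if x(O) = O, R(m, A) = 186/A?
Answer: 87226674/30085459 ≈ 2.8993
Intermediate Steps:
(R(157, 601) - 435408)/(x((36 + 50)*(9 + 152)) - 164023) = (186/601 - 435408)/((36 + 50)*(9 + 152) - 164023) = (186*(1/601) - 435408)/(86*161 - 164023) = (186/601 - 435408)/(13846 - 164023) = -261680022/601/(-150177) = -261680022/601*(-1/150177) = 87226674/30085459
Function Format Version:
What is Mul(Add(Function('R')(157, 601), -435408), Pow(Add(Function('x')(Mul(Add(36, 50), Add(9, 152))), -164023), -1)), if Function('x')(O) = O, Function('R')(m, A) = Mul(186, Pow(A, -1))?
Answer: Rational(87226674, 30085459) ≈ 2.8993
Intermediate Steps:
Mul(Add(Function('R')(157, 601), -435408), Pow(Add(Function('x')(Mul(Add(36, 50), Add(9, 152))), -164023), -1)) = Mul(Add(Mul(186, Pow(601, -1)), -435408), Pow(Add(Mul(Add(36, 50), Add(9, 152)), -164023), -1)) = Mul(Add(Mul(186, Rational(1, 601)), -435408), Pow(Add(Mul(86, 161), -164023), -1)) = Mul(Add(Rational(186, 601), -435408), Pow(Add(13846, -164023), -1)) = Mul(Rational(-261680022, 601), Pow(-150177, -1)) = Mul(Rational(-261680022, 601), Rational(-1, 150177)) = Rational(87226674, 30085459)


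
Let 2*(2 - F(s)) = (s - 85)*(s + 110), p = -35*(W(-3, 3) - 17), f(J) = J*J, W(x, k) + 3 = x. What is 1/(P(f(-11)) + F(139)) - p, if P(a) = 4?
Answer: -5407186/6717 ≈ -805.00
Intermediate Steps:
W(x, k) = -3 + x
f(J) = J²
p = 805 (p = -35*((-3 - 3) - 17) = -35*(-6 - 17) = -35*(-23) = 805)
F(s) = 2 - (-85 + s)*(110 + s)/2 (F(s) = 2 - (s - 85)*(s + 110)/2 = 2 - (-85 + s)*(110 + s)/2)
1/(P(f(-11)) + F(139)) - p = 1/(4 + (4677 - 25/2*139 - ½*139²)) - 1*805 = 1/(4 + (4677 - 3475/2 - ½*19321)) - 805 = 1/(4 + (4677 - 3475/2 - 19321/2)) - 805 = 1/(4 - 6721) - 805 = 1/(-6717) - 805 = -1/6717 - 805 = -5407186/6717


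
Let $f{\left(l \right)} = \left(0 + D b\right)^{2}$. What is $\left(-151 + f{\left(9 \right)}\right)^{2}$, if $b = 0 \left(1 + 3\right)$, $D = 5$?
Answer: $22801$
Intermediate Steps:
$b = 0$ ($b = 0 \cdot 4 = 0$)
$f{\left(l \right)} = 0$ ($f{\left(l \right)} = \left(0 + 5 \cdot 0\right)^{2} = \left(0 + 0\right)^{2} = 0^{2} = 0$)
$\left(-151 + f{\left(9 \right)}\right)^{2} = \left(-151 + 0\right)^{2} = \left(-151\right)^{2} = 22801$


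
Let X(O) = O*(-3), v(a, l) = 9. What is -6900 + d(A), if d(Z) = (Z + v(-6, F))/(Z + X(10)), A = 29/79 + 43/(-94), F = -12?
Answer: -1541878063/223451 ≈ -6900.3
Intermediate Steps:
X(O) = -3*O
A = -671/7426 (A = 29*(1/79) + 43*(-1/94) = 29/79 - 43/94 = -671/7426 ≈ -0.090358)
d(Z) = (9 + Z)/(-30 + Z) (d(Z) = (Z + 9)/(Z - 3*10) = (9 + Z)/(Z - 30) = (9 + Z)/(-30 + Z))
-6900 + d(A) = -6900 + (9 - 671/7426)/(-30 - 671/7426) = -6900 + (66163/7426)/(-223451/7426) = -6900 - 7426/223451*66163/7426 = -6900 - 66163/223451 = -1541878063/223451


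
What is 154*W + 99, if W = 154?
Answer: 23815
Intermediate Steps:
154*W + 99 = 154*154 + 99 = 23716 + 99 = 23815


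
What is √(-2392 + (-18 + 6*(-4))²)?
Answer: 2*I*√157 ≈ 25.06*I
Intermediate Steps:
√(-2392 + (-18 + 6*(-4))²) = √(-2392 + (-18 - 24)²) = √(-2392 + (-42)²) = √(-2392 + 1764) = √(-628) = 2*I*√157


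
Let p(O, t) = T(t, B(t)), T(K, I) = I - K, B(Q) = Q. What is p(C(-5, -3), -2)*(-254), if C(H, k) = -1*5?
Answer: 0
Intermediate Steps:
C(H, k) = -5
p(O, t) = 0 (p(O, t) = t - t = 0)
p(C(-5, -3), -2)*(-254) = 0*(-254) = 0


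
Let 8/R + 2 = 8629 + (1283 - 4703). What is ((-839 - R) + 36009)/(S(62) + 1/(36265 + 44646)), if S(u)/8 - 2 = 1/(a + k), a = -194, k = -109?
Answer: 4489625585208006/2039110890401 ≈ 2201.8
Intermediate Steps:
S(u) = 4840/303 (S(u) = 16 + 8/(-194 - 109) = 16 + 8/(-303) = 16 + 8*(-1/303) = 16 - 8/303 = 4840/303)
R = 8/5207 (R = 8/(-2 + (8629 + (1283 - 4703))) = 8/(-2 + (8629 - 3420)) = 8/(-2 + 5209) = 8/5207 ≈ 0.0015364)
((-839 - R) + 36009)/(S(62) + 1/(36265 + 44646)) = ((-839 - 1*8/5207) + 36009)/(4840/303 + 1/(36265 + 44646)) = ((-839 - 8/5207) + 36009)/(4840/303 + 1/80911) = (-4368681/5207 + 36009)/(4840/303 + 1/80911) = 183130182/(5207*(391609543/24516033)) = (183130182/5207)*(24516033/391609543) = 4489625585208006/2039110890401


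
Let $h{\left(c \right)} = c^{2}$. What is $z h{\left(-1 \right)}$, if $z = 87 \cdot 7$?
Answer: $609$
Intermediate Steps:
$z = 609$
$z h{\left(-1 \right)} = 609 \left(-1\right)^{2} = 609 \cdot 1 = 609$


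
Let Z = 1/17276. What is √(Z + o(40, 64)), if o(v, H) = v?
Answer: 13*√17660391/8638 ≈ 6.3246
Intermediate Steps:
Z = 1/17276 ≈ 5.7884e-5
√(Z + o(40, 64)) = √(1/17276 + 40) = √(691041/17276) = 13*√17660391/8638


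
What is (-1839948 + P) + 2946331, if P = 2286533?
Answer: 3392916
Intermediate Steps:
(-1839948 + P) + 2946331 = (-1839948 + 2286533) + 2946331 = 446585 + 2946331 = 3392916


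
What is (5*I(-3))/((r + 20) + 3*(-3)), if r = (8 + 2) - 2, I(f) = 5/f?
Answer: -25/57 ≈ -0.43860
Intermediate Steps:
r = 8 (r = 10 - 2 = 8)
(5*I(-3))/((r + 20) + 3*(-3)) = (5*(5/(-3)))/((8 + 20) + 3*(-3)) = (5*(5*(-1/3)))/(28 - 9) = (5*(-5/3))/19 = -25/3*1/19 = -25/57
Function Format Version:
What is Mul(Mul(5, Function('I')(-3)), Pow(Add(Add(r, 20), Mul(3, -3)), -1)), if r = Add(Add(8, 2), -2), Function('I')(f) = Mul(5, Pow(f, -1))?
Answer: Rational(-25, 57) ≈ -0.43860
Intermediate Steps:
r = 8 (r = Add(10, -2) = 8)
Mul(Mul(5, Function('I')(-3)), Pow(Add(Add(r, 20), Mul(3, -3)), -1)) = Mul(Mul(5, Mul(5, Pow(-3, -1))), Pow(Add(Add(8, 20), Mul(3, -3)), -1)) = Mul(Mul(5, Mul(5, Rational(-1, 3))), Pow(Add(28, -9), -1)) = Mul(Mul(5, Rational(-5, 3)), Pow(19, -1)) = Mul(Rational(-25, 3), Rational(1, 19)) = Rational(-25, 57)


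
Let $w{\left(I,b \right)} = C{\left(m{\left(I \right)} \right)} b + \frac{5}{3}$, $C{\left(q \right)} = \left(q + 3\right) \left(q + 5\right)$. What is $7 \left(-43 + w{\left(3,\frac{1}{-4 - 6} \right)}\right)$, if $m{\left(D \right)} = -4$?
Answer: $- \frac{8659}{30} \approx -288.63$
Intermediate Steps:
$C{\left(q \right)} = \left(3 + q\right) \left(5 + q\right)$
$w{\left(I,b \right)} = \frac{5}{3} - b$ ($w{\left(I,b \right)} = \left(15 + \left(-4\right)^{2} + 8 \left(-4\right)\right) b + \frac{5}{3} = \left(15 + 16 - 32\right) b + 5 \cdot \frac{1}{3} = - b + \frac{5}{3} = \frac{5}{3} - b$)
$7 \left(-43 + w{\left(3,\frac{1}{-4 - 6} \right)}\right) = 7 \left(-43 + \left(\frac{5}{3} - \frac{1}{-4 - 6}\right)\right) = 7 \left(-43 + \left(\frac{5}{3} - \frac{1}{-10}\right)\right) = 7 \left(-43 + \left(\frac{5}{3} - - \frac{1}{10}\right)\right) = 7 \left(-43 + \left(\frac{5}{3} + \frac{1}{10}\right)\right) = 7 \left(-43 + \frac{53}{30}\right) = 7 \left(- \frac{1237}{30}\right) = - \frac{8659}{30}$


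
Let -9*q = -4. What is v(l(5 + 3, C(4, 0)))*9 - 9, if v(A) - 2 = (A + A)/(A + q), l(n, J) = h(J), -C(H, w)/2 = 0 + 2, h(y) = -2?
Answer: 225/7 ≈ 32.143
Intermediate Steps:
q = 4/9 (q = -⅑*(-4) = 4/9 ≈ 0.44444)
C(H, w) = -4 (C(H, w) = -2*(0 + 2) = -2*2 = -4)
l(n, J) = -2
v(A) = 2 + 2*A/(4/9 + A) (v(A) = 2 + (A + A)/(A + 4/9) = 2 + (2*A)/(4/9 + A) = 2 + 2*A/(4/9 + A))
v(l(5 + 3, C(4, 0)))*9 - 9 = (4*(2 + 9*(-2))/(4 + 9*(-2)))*9 - 9 = (4*(2 - 18)/(4 - 18))*9 - 9 = (4*(-16)/(-14))*9 - 9 = (4*(-1/14)*(-16))*9 - 9 = (32/7)*9 - 9 = 288/7 - 9 = 225/7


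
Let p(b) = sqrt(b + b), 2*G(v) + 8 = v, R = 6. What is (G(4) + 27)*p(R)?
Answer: 50*sqrt(3) ≈ 86.603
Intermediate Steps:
G(v) = -4 + v/2
p(b) = sqrt(2)*sqrt(b) (p(b) = sqrt(2*b) = sqrt(2)*sqrt(b))
(G(4) + 27)*p(R) = ((-4 + (1/2)*4) + 27)*(sqrt(2)*sqrt(6)) = ((-4 + 2) + 27)*(2*sqrt(3)) = (-2 + 27)*(2*sqrt(3)) = 25*(2*sqrt(3)) = 50*sqrt(3)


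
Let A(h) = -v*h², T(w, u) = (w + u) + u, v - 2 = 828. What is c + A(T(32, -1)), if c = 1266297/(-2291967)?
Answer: -570700205099/763989 ≈ -7.4700e+5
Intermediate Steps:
v = 830 (v = 2 + 828 = 830)
T(w, u) = w + 2*u (T(w, u) = (u + w) + u = w + 2*u)
A(h) = -830*h²
c = -422099/763989 (c = 1266297*(-1/2291967) = -422099/763989 ≈ -0.55249)
c + A(T(32, -1)) = -422099/763989 - 830*(32 + 2*(-1))² = -422099/763989 - 830*(32 - 2)² = -422099/763989 - 830*30² = -422099/763989 - 830*900 = -422099/763989 - 747000 = -570700205099/763989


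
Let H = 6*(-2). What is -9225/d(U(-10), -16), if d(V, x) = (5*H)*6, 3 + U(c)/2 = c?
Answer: 205/8 ≈ 25.625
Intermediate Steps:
H = -12
U(c) = -6 + 2*c
d(V, x) = -360 (d(V, x) = (5*(-12))*6 = -60*6 = -360)
-9225/d(U(-10), -16) = -9225/(-360) = -9225*(-1/360) = 205/8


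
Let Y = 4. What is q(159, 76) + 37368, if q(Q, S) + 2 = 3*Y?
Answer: 37378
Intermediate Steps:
q(Q, S) = 10 (q(Q, S) = -2 + 3*4 = -2 + 12 = 10)
q(159, 76) + 37368 = 10 + 37368 = 37378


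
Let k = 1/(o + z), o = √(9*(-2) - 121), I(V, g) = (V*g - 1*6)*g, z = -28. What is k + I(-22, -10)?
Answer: -1975248/923 - I*√139/923 ≈ -2140.0 - 0.012773*I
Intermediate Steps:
I(V, g) = g*(-6 + V*g) (I(V, g) = (V*g - 6)*g = (-6 + V*g)*g = g*(-6 + V*g))
o = I*√139 (o = √(-18 - 121) = √(-139) = I*√139 ≈ 11.79*I)
k = 1/(-28 + I*√139) (k = 1/(I*√139 - 28) = 1/(-28 + I*√139) ≈ -0.030336 - 0.012773*I)
k + I(-22, -10) = (-28/923 - I*√139/923) - 10*(-6 - 22*(-10)) = (-28/923 - I*√139/923) - 10*(-6 + 220) = (-28/923 - I*√139/923) - 10*214 = (-28/923 - I*√139/923) - 2140 = -1975248/923 - I*√139/923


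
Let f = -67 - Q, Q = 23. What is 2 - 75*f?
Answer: 6752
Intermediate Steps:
f = -90 (f = -67 - 1*23 = -67 - 23 = -90)
2 - 75*f = 2 - 75*(-90) = 2 + 6750 = 6752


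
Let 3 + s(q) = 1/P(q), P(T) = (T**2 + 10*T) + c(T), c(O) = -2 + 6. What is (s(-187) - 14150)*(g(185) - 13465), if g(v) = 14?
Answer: 6301884401858/33103 ≈ 1.9037e+8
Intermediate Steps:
c(O) = 4
P(T) = 4 + T**2 + 10*T (P(T) = (T**2 + 10*T) + 4 = 4 + T**2 + 10*T)
s(q) = -3 + 1/(4 + q**2 + 10*q)
(s(-187) - 14150)*(g(185) - 13465) = ((-3 + 1/(4 + (-187)**2 + 10*(-187))) - 14150)*(14 - 13465) = ((-3 + 1/(4 + 34969 - 1870)) - 14150)*(-13451) = ((-3 + 1/33103) - 14150)*(-13451) = (-99308/33103 - 14150)*(-13451) = -468506758/33103*(-13451) = 6301884401858/33103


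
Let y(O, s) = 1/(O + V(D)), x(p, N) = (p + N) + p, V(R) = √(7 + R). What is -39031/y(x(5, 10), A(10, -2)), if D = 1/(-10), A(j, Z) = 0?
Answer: -780620 - 39031*√690/10 ≈ -8.8315e+5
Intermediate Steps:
D = -⅒ ≈ -0.10000
x(p, N) = N + 2*p (x(p, N) = (N + p) + p = N + 2*p)
y(O, s) = 1/(O + √690/10) (y(O, s) = 1/(O + √(7 - ⅒)) = 1/(O + √(69/10)) = 1/(O + √690/10))
-39031/y(x(5, 10), A(10, -2)) = -(780620 + 39031*√690/10) = -39031*(20 + √690/10) = -780620 - 39031*√690/10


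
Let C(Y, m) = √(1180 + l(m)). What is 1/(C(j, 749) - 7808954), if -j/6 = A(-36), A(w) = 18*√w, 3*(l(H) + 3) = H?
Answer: -11713431/91469643859034 - √3210/91469643859034 ≈ -1.2806e-7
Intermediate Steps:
l(H) = -3 + H/3
j = -648*I (j = -108*√(-36) = -108*6*I = -648*I ≈ -648.0*I)
C(Y, m) = √(1177 + m/3) (C(Y, m) = √(1180 + (-3 + m/3)) = √(1177 + m/3))
1/(C(j, 749) - 7808954) = 1/(√(10593 + 3*749)/3 - 7808954) = 1/(√(10593 + 2247)/3 - 7808954) = 1/(√12840/3 - 7808954) = 1/((2*√3210)/3 - 7808954) = 1/(2*√3210/3 - 7808954) = 1/(-7808954 + 2*√3210/3)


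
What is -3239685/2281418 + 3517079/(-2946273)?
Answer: -17568923782027/6721680255114 ≈ -2.6138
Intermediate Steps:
-3239685/2281418 + 3517079/(-2946273) = -3239685*1/2281418 + 3517079*(-1/2946273) = -3239685/2281418 - 3517079/2946273 = -17568923782027/6721680255114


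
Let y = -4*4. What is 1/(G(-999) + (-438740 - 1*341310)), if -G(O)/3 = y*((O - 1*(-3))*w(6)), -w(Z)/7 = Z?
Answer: 1/1227886 ≈ 8.1441e-7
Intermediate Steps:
w(Z) = -7*Z
y = -16
G(O) = -6048 - 2016*O (G(O) = -(-48)*(O - 1*(-3))*(-7*6) = -(-48)*(O + 3)*(-42) = -(-48)*(3 + O)*(-42) = -(-48)*(-126 - 42*O) = -3*(2016 + 672*O) = -6048 - 2016*O)
1/(G(-999) + (-438740 - 1*341310)) = 1/((-6048 - 2016*(-999)) + (-438740 - 1*341310)) = 1/((-6048 + 2013984) + (-438740 - 341310)) = 1/(2007936 - 780050) = 1/1227886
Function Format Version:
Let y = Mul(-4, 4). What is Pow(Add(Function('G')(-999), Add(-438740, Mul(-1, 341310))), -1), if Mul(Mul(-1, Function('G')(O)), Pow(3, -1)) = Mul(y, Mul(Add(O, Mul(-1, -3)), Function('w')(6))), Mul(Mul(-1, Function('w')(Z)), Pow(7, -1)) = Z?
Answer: Rational(1, 1227886) ≈ 8.1441e-7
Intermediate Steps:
Function('w')(Z) = Mul(-7, Z)
y = -16
Function('G')(O) = Add(-6048, Mul(-2016, O)) (Function('G')(O) = Mul(-3, Mul(-16, Mul(Add(O, Mul(-1, -3)), Mul(-7, 6)))) = Mul(-3, Mul(-16, Mul(Add(O, 3), -42))) = Mul(-3, Mul(-16, Mul(Add(3, O), -42))) = Mul(-3, Mul(-16, Add(-126, Mul(-42, O)))) = Mul(-3, Add(2016, Mul(672, O))) = Add(-6048, Mul(-2016, O)))
Pow(Add(Function('G')(-999), Add(-438740, Mul(-1, 341310))), -1) = Pow(Add(Add(-6048, Mul(-2016, -999)), Add(-438740, Mul(-1, 341310))), -1) = Pow(Add(Add(-6048, 2013984), Add(-438740, -341310)), -1) = Pow(Add(2007936, -780050), -1) = Pow(1227886, -1) = Rational(1, 1227886)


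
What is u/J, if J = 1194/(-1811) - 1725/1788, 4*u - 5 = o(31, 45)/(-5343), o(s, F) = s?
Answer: -7200383876/9366006507 ≈ -0.76878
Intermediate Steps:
u = 6671/5343 (u = 5/4 + (31/(-5343))/4 = 5/4 + (31*(-1/5343))/4 = 5/4 + (¼)*(-31/5343) = 5/4 - 31/21372 = 6671/5343 ≈ 1.2486)
J = -1752949/1079356 (J = 1194*(-1/1811) - 1725*1/1788 = -1194/1811 - 575/596 = -1752949/1079356 ≈ -1.6241)
u/J = 6671/(5343*(-1752949/1079356)) = (6671/5343)*(-1079356/1752949) = -7200383876/9366006507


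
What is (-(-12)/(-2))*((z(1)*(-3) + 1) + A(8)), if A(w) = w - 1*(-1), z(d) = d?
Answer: -42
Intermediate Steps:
A(w) = 1 + w (A(w) = w + 1 = 1 + w)
(-(-12)/(-2))*((z(1)*(-3) + 1) + A(8)) = (-(-12)/(-2))*((1*(-3) + 1) + (1 + 8)) = (-(-12)*(-1)/2)*((-3 + 1) + 9) = (-4*3/2)*(-2 + 9) = -6*7 = -42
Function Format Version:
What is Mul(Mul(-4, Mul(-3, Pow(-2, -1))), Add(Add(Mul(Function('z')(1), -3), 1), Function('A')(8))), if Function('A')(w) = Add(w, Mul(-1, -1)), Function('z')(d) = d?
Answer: -42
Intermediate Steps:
Function('A')(w) = Add(1, w) (Function('A')(w) = Add(w, 1) = Add(1, w))
Mul(Mul(-4, Mul(-3, Pow(-2, -1))), Add(Add(Mul(Function('z')(1), -3), 1), Function('A')(8))) = Mul(Mul(-4, Mul(-3, Pow(-2, -1))), Add(Add(Mul(1, -3), 1), Add(1, 8))) = Mul(Mul(-4, Mul(-3, Rational(-1, 2))), Add(Add(-3, 1), 9)) = Mul(Mul(-4, Rational(3, 2)), Add(-2, 9)) = Mul(-6, 7) = -42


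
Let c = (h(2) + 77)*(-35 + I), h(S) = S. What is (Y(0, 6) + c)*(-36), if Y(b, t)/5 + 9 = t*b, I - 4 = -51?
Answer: 234828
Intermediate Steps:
I = -47 (I = 4 - 51 = -47)
Y(b, t) = -45 + 5*b*t (Y(b, t) = -45 + 5*(t*b) = -45 + 5*(b*t) = -45 + 5*b*t)
c = -6478 (c = (2 + 77)*(-35 - 47) = 79*(-82) = -6478)
(Y(0, 6) + c)*(-36) = ((-45 + 5*0*6) - 6478)*(-36) = ((-45 + 0) - 6478)*(-36) = (-45 - 6478)*(-36) = -6523*(-36) = 234828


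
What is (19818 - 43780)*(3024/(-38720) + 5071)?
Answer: -147026411011/1210 ≈ -1.2151e+8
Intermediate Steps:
(19818 - 43780)*(3024/(-38720) + 5071) = -23962*(3024*(-1/38720) + 5071) = -23962*(-189/2420 + 5071) = -23962*12271631/2420 = -147026411011/1210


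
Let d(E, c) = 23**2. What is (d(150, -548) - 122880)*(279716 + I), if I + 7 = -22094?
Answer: -31519452865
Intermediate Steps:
I = -22101 (I = -7 - 22094 = -22101)
d(E, c) = 529
(d(150, -548) - 122880)*(279716 + I) = (529 - 122880)*(279716 - 22101) = -122351*257615 = -31519452865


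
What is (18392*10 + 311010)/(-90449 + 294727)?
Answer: 247465/102139 ≈ 2.4228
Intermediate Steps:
(18392*10 + 311010)/(-90449 + 294727) = (183920 + 311010)/204278 = 494930*(1/204278) = 247465/102139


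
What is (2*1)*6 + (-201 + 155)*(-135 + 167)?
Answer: -1460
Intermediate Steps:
(2*1)*6 + (-201 + 155)*(-135 + 167) = 2*6 - 46*32 = 12 - 1472 = -1460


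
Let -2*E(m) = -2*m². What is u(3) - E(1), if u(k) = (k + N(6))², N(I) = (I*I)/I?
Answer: 80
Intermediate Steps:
E(m) = m² (E(m) = -(-1)*1*m² = -(-1)*m² = m²)
N(I) = I (N(I) = I²/I = I)
u(k) = (6 + k)² (u(k) = (k + 6)² = (6 + k)²)
u(3) - E(1) = (6 + 3)² - 1*1² = 9² - 1*1 = 81 - 1 = 80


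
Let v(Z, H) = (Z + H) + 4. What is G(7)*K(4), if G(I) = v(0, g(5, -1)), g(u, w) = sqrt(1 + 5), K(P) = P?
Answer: 16 + 4*sqrt(6) ≈ 25.798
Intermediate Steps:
g(u, w) = sqrt(6)
v(Z, H) = 4 + H + Z (v(Z, H) = (H + Z) + 4 = 4 + H + Z)
G(I) = 4 + sqrt(6) (G(I) = 4 + sqrt(6) + 0 = 4 + sqrt(6))
G(7)*K(4) = (4 + sqrt(6))*4 = 16 + 4*sqrt(6)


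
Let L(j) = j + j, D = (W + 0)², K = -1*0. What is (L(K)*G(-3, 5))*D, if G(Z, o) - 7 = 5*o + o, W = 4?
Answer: 0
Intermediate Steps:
K = 0
D = 16 (D = (4 + 0)² = 4² = 16)
G(Z, o) = 7 + 6*o (G(Z, o) = 7 + (5*o + o) = 7 + 6*o)
L(j) = 2*j
(L(K)*G(-3, 5))*D = ((2*0)*(7 + 6*5))*16 = (0*(7 + 30))*16 = (0*37)*16 = 0*16 = 0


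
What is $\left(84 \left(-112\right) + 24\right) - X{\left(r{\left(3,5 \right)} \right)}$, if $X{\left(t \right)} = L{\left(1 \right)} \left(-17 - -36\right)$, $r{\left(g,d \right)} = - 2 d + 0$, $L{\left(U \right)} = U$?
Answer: $-9403$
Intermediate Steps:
$r{\left(g,d \right)} = - 2 d$
$X{\left(t \right)} = 19$ ($X{\left(t \right)} = 1 \left(-17 - -36\right) = 1 \left(-17 + 36\right) = 1 \cdot 19 = 19$)
$\left(84 \left(-112\right) + 24\right) - X{\left(r{\left(3,5 \right)} \right)} = \left(84 \left(-112\right) + 24\right) - 19 = \left(-9408 + 24\right) - 19 = -9384 - 19 = -9403$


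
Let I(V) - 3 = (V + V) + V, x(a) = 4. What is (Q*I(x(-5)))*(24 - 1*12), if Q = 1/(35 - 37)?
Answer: -90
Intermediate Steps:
Q = -½ (Q = 1/(-2) = -½ ≈ -0.50000)
I(V) = 3 + 3*V (I(V) = 3 + ((V + V) + V) = 3 + (2*V + V) = 3 + 3*V)
(Q*I(x(-5)))*(24 - 1*12) = (-(3 + 3*4)/2)*(24 - 1*12) = (-(3 + 12)/2)*(24 - 12) = -½*15*12 = -15/2*12 = -90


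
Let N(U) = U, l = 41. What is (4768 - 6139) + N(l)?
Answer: -1330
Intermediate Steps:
(4768 - 6139) + N(l) = (4768 - 6139) + 41 = -1371 + 41 = -1330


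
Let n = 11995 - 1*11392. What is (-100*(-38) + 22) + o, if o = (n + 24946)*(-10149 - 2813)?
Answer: -331162316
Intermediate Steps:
n = 603 (n = 11995 - 11392 = 603)
o = -331166138 (o = (603 + 24946)*(-10149 - 2813) = 25549*(-12962) = -331166138)
(-100*(-38) + 22) + o = (-100*(-38) + 22) - 331166138 = (3800 + 22) - 331166138 = 3822 - 331166138 = -331162316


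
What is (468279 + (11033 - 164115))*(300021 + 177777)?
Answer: 150600496206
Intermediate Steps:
(468279 + (11033 - 164115))*(300021 + 177777) = (468279 - 153082)*477798 = 315197*477798 = 150600496206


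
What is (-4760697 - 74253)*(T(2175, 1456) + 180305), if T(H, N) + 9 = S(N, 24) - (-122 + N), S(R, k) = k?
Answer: -865388360700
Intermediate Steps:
T(H, N) = 137 - N (T(H, N) = -9 + (24 - (-122 + N)) = -9 + (24 + (122 - N)) = -9 + (146 - N) = 137 - N)
(-4760697 - 74253)*(T(2175, 1456) + 180305) = (-4760697 - 74253)*((137 - 1*1456) + 180305) = -4834950*((137 - 1456) + 180305) = -4834950*(-1319 + 180305) = -4834950*178986 = -865388360700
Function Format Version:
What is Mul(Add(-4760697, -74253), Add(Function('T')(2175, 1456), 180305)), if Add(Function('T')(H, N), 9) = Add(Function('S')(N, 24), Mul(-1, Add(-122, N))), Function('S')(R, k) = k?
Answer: -865388360700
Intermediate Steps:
Function('T')(H, N) = Add(137, Mul(-1, N)) (Function('T')(H, N) = Add(-9, Add(24, Mul(-1, Add(-122, N)))) = Add(-9, Add(24, Add(122, Mul(-1, N)))) = Add(-9, Add(146, Mul(-1, N))) = Add(137, Mul(-1, N)))
Mul(Add(-4760697, -74253), Add(Function('T')(2175, 1456), 180305)) = Mul(Add(-4760697, -74253), Add(Add(137, Mul(-1, 1456)), 180305)) = Mul(-4834950, Add(Add(137, -1456), 180305)) = Mul(-4834950, Add(-1319, 180305)) = Mul(-4834950, 178986) = -865388360700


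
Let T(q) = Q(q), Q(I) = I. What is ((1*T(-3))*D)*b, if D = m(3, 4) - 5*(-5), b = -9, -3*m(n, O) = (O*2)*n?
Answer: 459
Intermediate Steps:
T(q) = q
m(n, O) = -2*O*n/3 (m(n, O) = -O*2*n/3 = -2*O*n/3)
D = 17 (D = -2/3*4*3 - 5*(-5) = -8 + 25 = 17)
((1*T(-3))*D)*b = ((1*(-3))*17)*(-9) = -3*17*(-9) = -51*(-9) = 459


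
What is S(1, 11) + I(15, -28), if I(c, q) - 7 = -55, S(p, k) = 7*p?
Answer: -41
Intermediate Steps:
I(c, q) = -48 (I(c, q) = 7 - 55 = -48)
S(1, 11) + I(15, -28) = 7*1 - 48 = 7 - 48 = -41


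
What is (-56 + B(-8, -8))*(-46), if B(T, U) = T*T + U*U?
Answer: -3312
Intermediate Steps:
B(T, U) = T² + U²
(-56 + B(-8, -8))*(-46) = (-56 + ((-8)² + (-8)²))*(-46) = (-56 + (64 + 64))*(-46) = (-56 + 128)*(-46) = 72*(-46) = -3312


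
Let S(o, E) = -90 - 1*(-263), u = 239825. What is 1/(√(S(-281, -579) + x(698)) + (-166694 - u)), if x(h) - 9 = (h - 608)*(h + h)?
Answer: -406519/165257571539 - √125822/165257571539 ≈ -2.4621e-6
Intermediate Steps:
x(h) = 9 + 2*h*(-608 + h) (x(h) = 9 + (h - 608)*(h + h) = 9 + (-608 + h)*(2*h) = 9 + 2*h*(-608 + h))
S(o, E) = 173 (S(o, E) = -90 + 263 = 173)
1/(√(S(-281, -579) + x(698)) + (-166694 - u)) = 1/(√(173 + (9 - 1216*698 + 2*698²)) + (-166694 - 1*239825)) = 1/(√(173 + (9 - 848768 + 2*487204)) + (-166694 - 239825)) = 1/(√(173 + (9 - 848768 + 974408)) - 406519) = 1/(√(173 + 125649) - 406519) = 1/(√125822 - 406519) = 1/(-406519 + √125822)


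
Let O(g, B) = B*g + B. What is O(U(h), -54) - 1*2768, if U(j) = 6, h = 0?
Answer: -3146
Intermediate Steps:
O(g, B) = B + B*g
O(U(h), -54) - 1*2768 = -54*(1 + 6) - 1*2768 = -54*7 - 2768 = -378 - 2768 = -3146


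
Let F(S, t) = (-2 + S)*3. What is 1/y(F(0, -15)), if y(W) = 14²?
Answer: 1/196 ≈ 0.0051020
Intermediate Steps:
F(S, t) = -6 + 3*S
y(W) = 196
1/y(F(0, -15)) = 1/196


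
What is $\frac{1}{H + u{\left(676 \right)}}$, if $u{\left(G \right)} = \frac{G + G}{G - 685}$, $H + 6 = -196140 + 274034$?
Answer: $\frac{9}{699640} \approx 1.2864 \cdot 10^{-5}$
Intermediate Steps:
$H = 77888$ ($H = -6 + \left(-196140 + 274034\right) = -6 + 77894 = 77888$)
$u{\left(G \right)} = \frac{2 G}{-685 + G}$
$\frac{1}{H + u{\left(676 \right)}} = \frac{1}{77888 + 2 \cdot 676 \frac{1}{-685 + 676}} = \frac{1}{77888 + 2 \cdot 676 \frac{1}{-9}} = \frac{1}{77888 + 2 \cdot 676 \left(- \frac{1}{9}\right)} = \frac{1}{77888 - \frac{1352}{9}} = \frac{1}{\frac{699640}{9}} = \frac{9}{699640}$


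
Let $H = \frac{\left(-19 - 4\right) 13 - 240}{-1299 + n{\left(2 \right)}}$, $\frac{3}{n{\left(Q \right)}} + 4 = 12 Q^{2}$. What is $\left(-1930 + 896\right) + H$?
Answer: $- \frac{59072486}{57153} \approx -1033.6$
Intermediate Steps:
$n{\left(Q \right)} = \frac{3}{-4 + 12 Q^{2}}$
$H = \frac{23716}{57153}$ ($H = \frac{\left(-19 - 4\right) 13 - 240}{-1299 + \frac{3}{4 \left(-1 + 3 \cdot 2^{2}\right)}} = \frac{\left(-23\right) 13 - 240}{-1299 + \frac{3}{4 \left(-1 + 3 \cdot 4\right)}} = \frac{-299 - 240}{-1299 + \frac{3}{4 \left(-1 + 12\right)}} = - \frac{539}{-1299 + \frac{3}{4 \cdot 11}} = - \frac{539}{-1299 + \frac{3}{4} \cdot \frac{1}{11}} = - \frac{539}{-1299 + \frac{3}{44}} = - \frac{539}{- \frac{57153}{44}} = \left(-539\right) \left(- \frac{44}{57153}\right) = \frac{23716}{57153} \approx 0.41496$)
$\left(-1930 + 896\right) + H = \left(-1930 + 896\right) + \frac{23716}{57153} = -1034 + \frac{23716}{57153} = - \frac{59072486}{57153}$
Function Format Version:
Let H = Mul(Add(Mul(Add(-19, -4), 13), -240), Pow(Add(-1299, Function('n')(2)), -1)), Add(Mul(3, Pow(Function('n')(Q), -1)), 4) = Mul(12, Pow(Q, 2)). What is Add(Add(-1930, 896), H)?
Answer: Rational(-59072486, 57153) ≈ -1033.6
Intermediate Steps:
Function('n')(Q) = Mul(3, Pow(Add(-4, Mul(12, Pow(Q, 2))), -1))
H = Rational(23716, 57153) (H = Mul(Add(Mul(Add(-19, -4), 13), -240), Pow(Add(-1299, Mul(Rational(3, 4), Pow(Add(-1, Mul(3, Pow(2, 2))), -1))), -1)) = Mul(Add(Mul(-23, 13), -240), Pow(Add(-1299, Mul(Rational(3, 4), Pow(Add(-1, Mul(3, 4)), -1))), -1)) = Mul(Add(-299, -240), Pow(Add(-1299, Mul(Rational(3, 4), Pow(Add(-1, 12), -1))), -1)) = Mul(-539, Pow(Add(-1299, Mul(Rational(3, 4), Pow(11, -1))), -1)) = Mul(-539, Pow(Add(-1299, Mul(Rational(3, 4), Rational(1, 11))), -1)) = Mul(-539, Pow(Add(-1299, Rational(3, 44)), -1)) = Mul(-539, Pow(Rational(-57153, 44), -1)) = Mul(-539, Rational(-44, 57153)) = Rational(23716, 57153) ≈ 0.41496)
Add(Add(-1930, 896), H) = Add(Add(-1930, 896), Rational(23716, 57153)) = Add(-1034, Rational(23716, 57153)) = Rational(-59072486, 57153)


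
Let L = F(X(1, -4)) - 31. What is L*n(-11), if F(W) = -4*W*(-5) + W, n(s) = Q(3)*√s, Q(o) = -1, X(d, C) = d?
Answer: 10*I*√11 ≈ 33.166*I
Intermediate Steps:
n(s) = -√s
F(W) = 21*W (F(W) = 20*W + W = 21*W)
L = -10 (L = 21*1 - 31 = 21 - 31 = -10)
L*n(-11) = -(-10)*√(-11) = -(-10)*I*√11 = 10*I*√11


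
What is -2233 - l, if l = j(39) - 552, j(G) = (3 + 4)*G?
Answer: -1954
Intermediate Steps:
j(G) = 7*G
l = -279 (l = 7*39 - 552 = 273 - 552 = -279)
-2233 - l = -2233 - 1*(-279) = -2233 + 279 = -1954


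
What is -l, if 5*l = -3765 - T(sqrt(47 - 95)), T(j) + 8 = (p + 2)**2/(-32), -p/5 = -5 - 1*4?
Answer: 23603/32 ≈ 737.59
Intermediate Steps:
p = 45 (p = -5*(-5 - 1*4) = -5*(-5 - 4) = -5*(-9) = 45)
T(j) = -2465/32 (T(j) = -8 + (45 + 2)**2/(-32) = -8 + 47**2*(-1/32) = -8 + 2209*(-1/32) = -8 - 2209/32 = -2465/32)
l = -23603/32 (l = (-3765 - 1*(-2465/32))/5 = (-3765 + 2465/32)/5 = (1/5)*(-118015/32) = -23603/32 ≈ -737.59)
-l = -1*(-23603/32) = 23603/32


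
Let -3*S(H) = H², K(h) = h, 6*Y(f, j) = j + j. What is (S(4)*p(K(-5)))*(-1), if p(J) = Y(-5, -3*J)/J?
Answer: -16/3 ≈ -5.3333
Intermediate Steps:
Y(f, j) = j/3 (Y(f, j) = (j + j)/6 = (2*j)/6 = j/3)
p(J) = -1 (p(J) = ((-3*J)/3)/J = (-J)/J = -1)
S(H) = -H²/3
(S(4)*p(K(-5)))*(-1) = (-⅓*4²*(-1))*(-1) = (-⅓*16*(-1))*(-1) = -16/3*(-1)*(-1) = (16/3)*(-1) = -16/3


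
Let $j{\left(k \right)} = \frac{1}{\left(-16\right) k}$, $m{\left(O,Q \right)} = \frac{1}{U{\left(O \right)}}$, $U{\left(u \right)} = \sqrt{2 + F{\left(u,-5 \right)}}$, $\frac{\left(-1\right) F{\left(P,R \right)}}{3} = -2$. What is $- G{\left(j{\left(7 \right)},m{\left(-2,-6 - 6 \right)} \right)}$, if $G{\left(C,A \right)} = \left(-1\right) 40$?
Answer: $40$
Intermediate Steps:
$F{\left(P,R \right)} = 6$ ($F{\left(P,R \right)} = \left(-3\right) \left(-2\right) = 6$)
$U{\left(u \right)} = 2 \sqrt{2}$ ($U{\left(u \right)} = \sqrt{2 + 6} = \sqrt{8} = 2 \sqrt{2}$)
$m{\left(O,Q \right)} = \frac{\sqrt{2}}{4}$ ($m{\left(O,Q \right)} = \frac{1}{2 \sqrt{2}} = \frac{\sqrt{2}}{4}$)
$j{\left(k \right)} = - \frac{1}{16 k}$
$G{\left(C,A \right)} = -40$
$- G{\left(j{\left(7 \right)},m{\left(-2,-6 - 6 \right)} \right)} = \left(-1\right) \left(-40\right) = 40$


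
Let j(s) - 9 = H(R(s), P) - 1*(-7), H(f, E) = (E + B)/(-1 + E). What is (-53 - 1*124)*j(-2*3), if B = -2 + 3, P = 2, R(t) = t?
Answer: -3363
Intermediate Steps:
B = 1
H(f, E) = (1 + E)/(-1 + E) (H(f, E) = (E + 1)/(-1 + E) = (1 + E)/(-1 + E))
j(s) = 19 (j(s) = 9 + ((1 + 2)/(-1 + 2) - 1*(-7)) = 9 + (3/1 + 7) = 9 + (1*3 + 7) = 9 + (3 + 7) = 9 + 10 = 19)
(-53 - 1*124)*j(-2*3) = (-53 - 1*124)*19 = (-53 - 124)*19 = -177*19 = -3363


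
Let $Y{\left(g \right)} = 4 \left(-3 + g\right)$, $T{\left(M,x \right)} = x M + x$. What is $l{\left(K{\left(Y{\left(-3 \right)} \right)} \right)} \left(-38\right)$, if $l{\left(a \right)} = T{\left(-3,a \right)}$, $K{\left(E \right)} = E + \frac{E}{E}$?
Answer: $-1748$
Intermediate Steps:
$T{\left(M,x \right)} = x + M x$ ($T{\left(M,x \right)} = M x + x = x + M x$)
$Y{\left(g \right)} = -12 + 4 g$
$K{\left(E \right)} = 1 + E$ ($K{\left(E \right)} = E + 1 = 1 + E$)
$l{\left(a \right)} = - 2 a$ ($l{\left(a \right)} = a \left(1 - 3\right) = a \left(-2\right) = - 2 a$)
$l{\left(K{\left(Y{\left(-3 \right)} \right)} \right)} \left(-38\right) = - 2 \left(1 + \left(-12 + 4 \left(-3\right)\right)\right) \left(-38\right) = - 2 \left(1 - 24\right) \left(-38\right) = \left(-2\right) \left(-23\right) \left(-38\right) = 46 \left(-38\right) = -1748$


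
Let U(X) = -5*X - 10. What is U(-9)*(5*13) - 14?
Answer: 2261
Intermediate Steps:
U(X) = -10 - 5*X
U(-9)*(5*13) - 14 = (-10 - 5*(-9))*(5*13) - 14 = (-10 + 45)*65 - 14 = 35*65 - 14 = 2275 - 14 = 2261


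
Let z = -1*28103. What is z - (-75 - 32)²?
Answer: -39552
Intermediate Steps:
z = -28103
z - (-75 - 32)² = -28103 - (-75 - 32)² = -28103 - 1*(-107)² = -28103 - 1*11449 = -28103 - 11449 = -39552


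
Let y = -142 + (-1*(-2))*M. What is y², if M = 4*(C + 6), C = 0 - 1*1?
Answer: 10404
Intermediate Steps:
C = -1 (C = 0 - 1 = -1)
M = 20 (M = 4*(-1 + 6) = 4*5 = 20)
y = -102 (y = -142 - 1*(-2)*20 = -142 + 2*20 = -142 + 40 = -102)
y² = (-102)² = 10404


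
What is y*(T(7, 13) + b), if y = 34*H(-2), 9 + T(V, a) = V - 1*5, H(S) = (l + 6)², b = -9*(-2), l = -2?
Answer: 5984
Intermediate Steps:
b = 18
H(S) = 16 (H(S) = (-2 + 6)² = 4² = 16)
T(V, a) = -14 + V (T(V, a) = -9 + (V - 1*5) = -9 + (V - 5) = -9 + (-5 + V) = -14 + V)
y = 544 (y = 34*16 = 544)
y*(T(7, 13) + b) = 544*((-14 + 7) + 18) = 544*(-7 + 18) = 544*11 = 5984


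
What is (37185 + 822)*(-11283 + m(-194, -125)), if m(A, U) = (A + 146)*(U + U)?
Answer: 27251019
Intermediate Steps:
m(A, U) = 2*U*(146 + A) (m(A, U) = (146 + A)*(2*U) = 2*U*(146 + A))
(37185 + 822)*(-11283 + m(-194, -125)) = (37185 + 822)*(-11283 + 2*(-125)*(146 - 194)) = 38007*(-11283 + 2*(-125)*(-48)) = 38007*(-11283 + 12000) = 38007*717 = 27251019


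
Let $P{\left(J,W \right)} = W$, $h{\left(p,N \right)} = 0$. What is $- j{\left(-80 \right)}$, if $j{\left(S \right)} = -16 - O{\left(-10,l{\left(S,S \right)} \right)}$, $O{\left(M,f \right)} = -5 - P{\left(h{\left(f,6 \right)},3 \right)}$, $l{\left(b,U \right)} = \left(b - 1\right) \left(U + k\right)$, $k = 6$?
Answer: $8$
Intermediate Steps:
$l{\left(b,U \right)} = \left(-1 + b\right) \left(6 + U\right)$ ($l{\left(b,U \right)} = \left(b - 1\right) \left(U + 6\right) = \left(-1 + b\right) \left(6 + U\right)$)
$O{\left(M,f \right)} = -8$ ($O{\left(M,f \right)} = -5 - 3 = -8$)
$j{\left(S \right)} = -8$ ($j{\left(S \right)} = -16 - -8 = -16 + 8 = -8$)
$- j{\left(-80 \right)} = \left(-1\right) \left(-8\right) = 8$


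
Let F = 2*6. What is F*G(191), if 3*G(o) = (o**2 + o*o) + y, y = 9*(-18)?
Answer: 291200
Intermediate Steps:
y = -162
F = 12
G(o) = -54 + 2*o**2/3 (G(o) = ((o**2 + o*o) - 162)/3 = ((o**2 + o**2) - 162)/3 = (2*o**2 - 162)/3 = (-162 + 2*o**2)/3 = -54 + 2*o**2/3)
F*G(191) = 12*(-54 + (2/3)*191**2) = 12*(-54 + (2/3)*36481) = 12*(-54 + 72962/3) = 12*(72800/3) = 291200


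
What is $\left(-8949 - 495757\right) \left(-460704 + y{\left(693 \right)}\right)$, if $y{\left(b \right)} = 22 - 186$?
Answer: $232602844808$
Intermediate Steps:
$y{\left(b \right)} = -164$
$\left(-8949 - 495757\right) \left(-460704 + y{\left(693 \right)}\right) = \left(-8949 - 495757\right) \left(-460704 - 164\right) = \left(-504706\right) \left(-460868\right) = 232602844808$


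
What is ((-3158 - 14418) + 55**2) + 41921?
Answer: 27370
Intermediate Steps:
((-3158 - 14418) + 55**2) + 41921 = (-17576 + 3025) + 41921 = -14551 + 41921 = 27370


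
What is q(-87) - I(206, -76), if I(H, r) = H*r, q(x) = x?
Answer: 15569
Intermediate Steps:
q(-87) - I(206, -76) = -87 - 206*(-76) = -87 - 1*(-15656) = -87 + 15656 = 15569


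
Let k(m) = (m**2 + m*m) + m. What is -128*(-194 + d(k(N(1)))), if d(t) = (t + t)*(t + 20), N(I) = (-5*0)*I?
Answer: 24832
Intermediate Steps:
N(I) = 0 (N(I) = 0*I = 0)
k(m) = m + 2*m**2 (k(m) = (m**2 + m**2) + m = 2*m**2 + m = m + 2*m**2)
d(t) = 2*t*(20 + t) (d(t) = (2*t)*(20 + t) = 2*t*(20 + t))
-128*(-194 + d(k(N(1)))) = -128*(-194 + 2*(0*(1 + 2*0))*(20 + 0*(1 + 2*0))) = -128*(-194 + 2*(0*(1 + 0))*(20 + 0*(1 + 0))) = -128*(-194 + 2*(0*1)*(20 + 0*1)) = -128*(-194 + 2*0*(20 + 0)) = -128*(-194 + 2*0*20) = -128*(-194 + 0) = -128*(-194) = 24832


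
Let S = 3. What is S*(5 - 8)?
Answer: -9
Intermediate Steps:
S*(5 - 8) = 3*(5 - 8) = 3*(-3) = -9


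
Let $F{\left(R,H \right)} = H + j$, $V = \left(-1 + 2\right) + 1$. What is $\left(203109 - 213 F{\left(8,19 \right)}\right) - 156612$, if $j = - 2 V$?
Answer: $43302$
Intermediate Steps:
$V = 2$ ($V = 1 + 1 = 2$)
$j = -4$ ($j = \left(-2\right) 2 = -4$)
$F{\left(R,H \right)} = -4 + H$ ($F{\left(R,H \right)} = H - 4 = -4 + H$)
$\left(203109 - 213 F{\left(8,19 \right)}\right) - 156612 = \left(203109 - 213 \left(-4 + 19\right)\right) - 156612 = \left(203109 - 3195\right) - 156612 = 199914 - 156612 = 43302$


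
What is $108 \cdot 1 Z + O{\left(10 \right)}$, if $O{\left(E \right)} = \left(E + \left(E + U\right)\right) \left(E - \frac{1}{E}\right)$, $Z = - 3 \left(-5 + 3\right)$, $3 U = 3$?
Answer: $\frac{8559}{10} \approx 855.9$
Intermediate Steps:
$U = 1$ ($U = \frac{1}{3} \cdot 3 = 1$)
$Z = 6$ ($Z = \left(-3\right) \left(-2\right) = 6$)
$O{\left(E \right)} = \left(1 + 2 E\right) \left(E - \frac{1}{E}\right)$ ($O{\left(E \right)} = \left(E + \left(E + 1\right)\right) \left(E - \frac{1}{E}\right) = \left(E + \left(1 + E\right)\right) \left(E - \frac{1}{E}\right) = \left(1 + 2 E\right) \left(E - \frac{1}{E}\right)$)
$108 \cdot 1 Z + O{\left(10 \right)} = 108 \cdot 1 \cdot 6 + \left(-2 + 10 - \frac{1}{10} + 2 \cdot 10^{2}\right) = 108 \cdot 6 + \left(-2 + 10 - \frac{1}{10} + 2 \cdot 100\right) = 648 + \left(-2 + 10 - \frac{1}{10} + 200\right) = 648 + \frac{2079}{10} = \frac{8559}{10}$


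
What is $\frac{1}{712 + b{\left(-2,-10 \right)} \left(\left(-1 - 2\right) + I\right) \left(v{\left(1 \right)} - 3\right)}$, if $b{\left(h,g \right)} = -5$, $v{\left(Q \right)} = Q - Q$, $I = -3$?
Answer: $\frac{1}{622} \approx 0.0016077$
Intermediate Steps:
$v{\left(Q \right)} = 0$
$\frac{1}{712 + b{\left(-2,-10 \right)} \left(\left(-1 - 2\right) + I\right) \left(v{\left(1 \right)} - 3\right)} = \frac{1}{712 - 5 \left(\left(-1 - 2\right) - 3\right) \left(0 - 3\right)} = \frac{1}{712 - 5 \left(\left(-1 - 2\right) - 3\right) \left(-3\right)} = \frac{1}{712 - 5 \left(-3 - 3\right) \left(-3\right)} = \frac{1}{712 - 5 \left(\left(-6\right) \left(-3\right)\right)} = \frac{1}{712 - 90} = \frac{1}{622}$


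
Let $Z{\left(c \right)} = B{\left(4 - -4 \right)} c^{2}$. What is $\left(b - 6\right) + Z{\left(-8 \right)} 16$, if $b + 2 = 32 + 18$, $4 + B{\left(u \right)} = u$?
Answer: $4138$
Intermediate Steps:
$B{\left(u \right)} = -4 + u$
$b = 48$ ($b = -2 + \left(32 + 18\right) = -2 + 50 = 48$)
$Z{\left(c \right)} = 4 c^{2}$ ($Z{\left(c \right)} = \left(-4 + \left(4 - -4\right)\right) c^{2} = \left(-4 + \left(4 + 4\right)\right) c^{2} = \left(-4 + 8\right) c^{2} = 4 c^{2}$)
$\left(b - 6\right) + Z{\left(-8 \right)} 16 = \left(48 - 6\right) + 4 \left(-8\right)^{2} \cdot 16 = \left(48 - 6\right) + 4 \cdot 64 \cdot 16 = 42 + 256 \cdot 16 = 42 + 4096 = 4138$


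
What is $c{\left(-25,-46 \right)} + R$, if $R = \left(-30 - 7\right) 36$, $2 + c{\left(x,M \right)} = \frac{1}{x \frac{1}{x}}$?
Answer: $-1333$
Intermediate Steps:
$c{\left(x,M \right)} = -1$ ($c{\left(x,M \right)} = -2 + \frac{1}{x \frac{1}{x}} = -2 + 1^{-1} = -2 + 1 = -1$)
$R = -1332$ ($R = \left(-37\right) 36 = -1332$)
$c{\left(-25,-46 \right)} + R = -1 - 1332 = -1333$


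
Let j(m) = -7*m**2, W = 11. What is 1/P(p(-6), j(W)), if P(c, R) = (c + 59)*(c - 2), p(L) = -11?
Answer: -1/624 ≈ -0.0016026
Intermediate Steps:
P(c, R) = (-2 + c)*(59 + c) (P(c, R) = (59 + c)*(-2 + c) = (-2 + c)*(59 + c))
1/P(p(-6), j(W)) = 1/(-118 + (-11)**2 + 57*(-11)) = 1/(-118 + 121 - 627) = 1/(-624) = -1/624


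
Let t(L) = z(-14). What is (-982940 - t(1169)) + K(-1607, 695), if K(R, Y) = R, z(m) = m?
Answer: -984533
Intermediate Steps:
t(L) = -14
(-982940 - t(1169)) + K(-1607, 695) = (-982940 - 1*(-14)) - 1607 = (-982940 + 14) - 1607 = -982926 - 1607 = -984533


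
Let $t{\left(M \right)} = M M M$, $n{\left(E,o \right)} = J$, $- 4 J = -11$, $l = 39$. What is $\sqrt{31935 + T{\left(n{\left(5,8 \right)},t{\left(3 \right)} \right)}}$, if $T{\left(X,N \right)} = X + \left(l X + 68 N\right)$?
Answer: $\sqrt{33881} \approx 184.07$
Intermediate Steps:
$J = \frac{11}{4}$ ($J = \left(- \frac{1}{4}\right) \left(-11\right) = \frac{11}{4} \approx 2.75$)
$n{\left(E,o \right)} = \frac{11}{4}$
$t{\left(M \right)} = M^{3}$ ($t{\left(M \right)} = M M^{2} = M^{3}$)
$T{\left(X,N \right)} = 40 X + 68 N$ ($T{\left(X,N \right)} = X + \left(39 X + 68 N\right) = 40 X + 68 N$)
$\sqrt{31935 + T{\left(n{\left(5,8 \right)},t{\left(3 \right)} \right)}} = \sqrt{31935 + \left(40 \cdot \frac{11}{4} + 68 \cdot 3^{3}\right)} = \sqrt{31935 + \left(110 + 68 \cdot 27\right)} = \sqrt{31935 + \left(110 + 1836\right)} = \sqrt{31935 + 1946} = \sqrt{33881}$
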